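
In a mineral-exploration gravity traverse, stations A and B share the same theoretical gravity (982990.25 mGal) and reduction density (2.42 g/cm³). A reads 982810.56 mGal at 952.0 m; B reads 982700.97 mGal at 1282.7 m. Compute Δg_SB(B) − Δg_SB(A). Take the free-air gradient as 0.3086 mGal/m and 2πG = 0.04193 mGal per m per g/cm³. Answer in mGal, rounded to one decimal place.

Δg_SB(A) = 982810.56 − 982990.25 + 0.3086×952.0 − 0.04193×2.42×952.0 = 17.50 mGal
Δg_SB(B) = 982700.97 − 982990.25 + 0.3086×1282.7 − 0.04193×2.42×1282.7 = -23.60 mGal
Difference = -23.60 − (17.50) = -41.10 mGal

-41.1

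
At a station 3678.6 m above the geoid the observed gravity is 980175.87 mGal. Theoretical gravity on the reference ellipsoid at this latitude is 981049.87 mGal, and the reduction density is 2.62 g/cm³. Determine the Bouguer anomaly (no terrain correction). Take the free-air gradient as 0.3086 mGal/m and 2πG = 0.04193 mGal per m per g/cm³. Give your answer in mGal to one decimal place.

Free-air correction = 0.3086 × 3678.6 = 1135.22 mGal
Free-air anomaly = 980175.87 − 981049.87 + (1135.22) = 261.22 mGal
Bouguer slab correction = 0.04193 × 2.62 × 3678.6 = 404.12 mGal
Simple Bouguer anomaly = 261.22 − (404.12) = -142.90 mGal

-142.9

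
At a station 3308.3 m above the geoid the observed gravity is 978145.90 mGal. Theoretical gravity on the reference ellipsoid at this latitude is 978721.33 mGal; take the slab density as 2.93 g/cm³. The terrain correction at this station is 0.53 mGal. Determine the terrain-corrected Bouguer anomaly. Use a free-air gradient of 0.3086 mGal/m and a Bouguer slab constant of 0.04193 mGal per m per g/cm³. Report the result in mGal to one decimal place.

Free-air correction = 0.3086 × 3308.3 = 1020.94 mGal
Free-air anomaly = 978145.90 − 978721.33 + (1020.94) = 445.51 mGal
Bouguer slab correction = 0.04193 × 2.93 × 3308.3 = 406.44 mGal
Simple Bouguer anomaly = 445.51 − (406.44) = 39.07 mGal
Complete Bouguer anomaly = 39.07 + 0.53 = 39.60 mGal

39.6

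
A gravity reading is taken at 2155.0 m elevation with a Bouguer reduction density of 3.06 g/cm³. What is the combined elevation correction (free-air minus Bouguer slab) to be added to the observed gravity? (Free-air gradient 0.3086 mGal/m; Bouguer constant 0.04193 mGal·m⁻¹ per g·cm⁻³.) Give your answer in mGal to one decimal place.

Combined gradient = 0.3086 − 0.04193 × 3.06 = 0.1802942 mGal/m
Combined elevation correction = 0.1802942 × 2155.0 = 388.5 mGal

388.5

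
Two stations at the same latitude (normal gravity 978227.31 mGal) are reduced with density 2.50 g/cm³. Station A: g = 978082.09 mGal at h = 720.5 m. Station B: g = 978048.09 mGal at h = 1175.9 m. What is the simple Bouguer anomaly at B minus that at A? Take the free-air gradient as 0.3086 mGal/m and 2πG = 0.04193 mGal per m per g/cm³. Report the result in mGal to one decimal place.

Δg_SB(A) = 978082.09 − 978227.31 + 0.3086×720.5 − 0.04193×2.50×720.5 = 1.60 mGal
Δg_SB(B) = 978048.09 − 978227.31 + 0.3086×1175.9 − 0.04193×2.50×1175.9 = 60.40 mGal
Difference = 60.40 − (1.60) = 58.80 mGal

58.8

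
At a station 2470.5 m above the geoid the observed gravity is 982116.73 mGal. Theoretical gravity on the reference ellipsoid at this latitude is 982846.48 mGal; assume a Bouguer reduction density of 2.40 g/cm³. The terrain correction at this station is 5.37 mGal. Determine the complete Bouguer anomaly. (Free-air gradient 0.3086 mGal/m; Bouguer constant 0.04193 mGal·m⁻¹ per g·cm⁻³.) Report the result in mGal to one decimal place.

-210.6

Free-air correction = 0.3086 × 2470.5 = 762.40 mGal
Free-air anomaly = 982116.73 − 982846.48 + (762.40) = 32.65 mGal
Bouguer slab correction = 0.04193 × 2.40 × 2470.5 = 248.61 mGal
Simple Bouguer anomaly = 32.65 − (248.61) = -215.96 mGal
Complete Bouguer anomaly = -215.96 + 5.37 = -210.59 mGal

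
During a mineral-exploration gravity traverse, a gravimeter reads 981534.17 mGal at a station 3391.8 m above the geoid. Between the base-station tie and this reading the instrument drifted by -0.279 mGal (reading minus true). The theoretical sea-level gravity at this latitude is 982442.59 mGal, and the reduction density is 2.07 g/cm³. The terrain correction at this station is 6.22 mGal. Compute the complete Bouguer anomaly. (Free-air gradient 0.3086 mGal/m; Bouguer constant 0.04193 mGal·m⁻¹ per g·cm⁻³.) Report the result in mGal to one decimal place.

-149.6

Drift-corrected reading = 981534.17 − (-0.279) = 981534.449 mGal
Free-air correction = 0.3086 × 3391.8 = 1046.71 mGal
Free-air anomaly = 981534.449 − 982442.59 + (1046.71) = 138.569 mGal
Bouguer slab correction = 0.04193 × 2.07 × 3391.8 = 294.39 mGal
Simple Bouguer anomaly = 138.569 − (294.39) = -155.821 mGal
Complete Bouguer anomaly = -155.821 + 6.22 = -149.601 mGal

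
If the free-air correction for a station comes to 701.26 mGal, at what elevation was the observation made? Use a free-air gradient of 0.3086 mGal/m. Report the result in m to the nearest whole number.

h = 701.26 / 0.3086 = 2272.39 m

2272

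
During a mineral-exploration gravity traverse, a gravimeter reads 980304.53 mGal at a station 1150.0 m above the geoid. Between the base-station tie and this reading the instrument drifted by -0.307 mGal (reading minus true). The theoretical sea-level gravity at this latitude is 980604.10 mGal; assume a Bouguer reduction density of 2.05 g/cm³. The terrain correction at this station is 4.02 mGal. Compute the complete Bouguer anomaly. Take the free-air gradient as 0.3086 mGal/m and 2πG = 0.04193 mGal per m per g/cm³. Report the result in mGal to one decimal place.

Drift-corrected reading = 980304.53 − (-0.307) = 980304.837 mGal
Free-air correction = 0.3086 × 1150.0 = 354.89 mGal
Free-air anomaly = 980304.837 − 980604.10 + (354.89) = 55.627 mGal
Bouguer slab correction = 0.04193 × 2.05 × 1150.0 = 98.85 mGal
Simple Bouguer anomaly = 55.627 − (98.85) = -43.223 mGal
Complete Bouguer anomaly = -43.223 + 4.02 = -39.203 mGal

-39.2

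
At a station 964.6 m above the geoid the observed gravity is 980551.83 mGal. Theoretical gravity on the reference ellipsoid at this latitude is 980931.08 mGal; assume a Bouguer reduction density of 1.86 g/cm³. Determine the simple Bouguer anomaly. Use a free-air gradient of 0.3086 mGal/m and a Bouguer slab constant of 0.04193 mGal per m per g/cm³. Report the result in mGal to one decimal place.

-156.8

Free-air correction = 0.3086 × 964.6 = 297.68 mGal
Free-air anomaly = 980551.83 − 980931.08 + (297.68) = -81.57 mGal
Bouguer slab correction = 0.04193 × 1.86 × 964.6 = 75.23 mGal
Simple Bouguer anomaly = -81.57 − (75.23) = -156.80 mGal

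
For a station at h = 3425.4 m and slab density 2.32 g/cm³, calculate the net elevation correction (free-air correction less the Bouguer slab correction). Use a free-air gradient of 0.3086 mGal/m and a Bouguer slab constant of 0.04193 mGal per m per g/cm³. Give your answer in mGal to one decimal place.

723.9

Combined gradient = 0.3086 − 0.04193 × 2.32 = 0.2113224 mGal/m
Combined elevation correction = 0.2113224 × 3425.4 = 723.9 mGal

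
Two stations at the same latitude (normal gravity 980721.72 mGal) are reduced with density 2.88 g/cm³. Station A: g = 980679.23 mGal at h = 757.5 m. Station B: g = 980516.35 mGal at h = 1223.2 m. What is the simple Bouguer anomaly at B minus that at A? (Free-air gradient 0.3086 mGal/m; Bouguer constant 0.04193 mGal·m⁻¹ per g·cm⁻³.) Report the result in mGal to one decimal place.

Δg_SB(A) = 980679.23 − 980721.72 + 0.3086×757.5 − 0.04193×2.88×757.5 = 99.80 mGal
Δg_SB(B) = 980516.35 − 980721.72 + 0.3086×1223.2 − 0.04193×2.88×1223.2 = 24.40 mGal
Difference = 24.40 − (99.80) = -75.40 mGal

-75.4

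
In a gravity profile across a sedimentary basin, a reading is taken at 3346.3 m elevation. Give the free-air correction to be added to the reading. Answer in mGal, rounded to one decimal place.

1032.7

Free-air correction = 0.3086 × 3346.3 = 1032.7 mGal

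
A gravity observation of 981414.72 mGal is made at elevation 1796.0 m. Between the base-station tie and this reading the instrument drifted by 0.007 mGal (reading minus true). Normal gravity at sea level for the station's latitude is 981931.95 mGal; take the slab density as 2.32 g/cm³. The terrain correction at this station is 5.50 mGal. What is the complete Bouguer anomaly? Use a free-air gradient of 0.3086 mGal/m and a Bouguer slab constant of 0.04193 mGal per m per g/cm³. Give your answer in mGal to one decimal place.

Drift-corrected reading = 981414.72 − (0.007) = 981414.713 mGal
Free-air correction = 0.3086 × 1796.0 = 554.25 mGal
Free-air anomaly = 981414.713 − 981931.95 + (554.25) = 37.013 mGal
Bouguer slab correction = 0.04193 × 2.32 × 1796.0 = 174.71 mGal
Simple Bouguer anomaly = 37.013 − (174.71) = -137.697 mGal
Complete Bouguer anomaly = -137.697 + 5.50 = -132.197 mGal

-132.2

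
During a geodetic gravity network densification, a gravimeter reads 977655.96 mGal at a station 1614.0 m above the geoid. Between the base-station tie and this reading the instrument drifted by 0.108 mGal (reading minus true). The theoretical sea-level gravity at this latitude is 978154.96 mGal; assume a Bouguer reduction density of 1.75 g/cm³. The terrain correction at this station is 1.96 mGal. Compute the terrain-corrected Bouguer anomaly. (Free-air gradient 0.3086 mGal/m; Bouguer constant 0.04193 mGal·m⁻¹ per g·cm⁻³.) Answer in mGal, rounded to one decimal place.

Drift-corrected reading = 977655.96 − (0.108) = 977655.852 mGal
Free-air correction = 0.3086 × 1614.0 = 498.08 mGal
Free-air anomaly = 977655.852 − 978154.96 + (498.08) = -1.028 mGal
Bouguer slab correction = 0.04193 × 1.75 × 1614.0 = 118.43 mGal
Simple Bouguer anomaly = -1.028 − (118.43) = -119.458 mGal
Complete Bouguer anomaly = -119.458 + 1.96 = -117.498 mGal

-117.5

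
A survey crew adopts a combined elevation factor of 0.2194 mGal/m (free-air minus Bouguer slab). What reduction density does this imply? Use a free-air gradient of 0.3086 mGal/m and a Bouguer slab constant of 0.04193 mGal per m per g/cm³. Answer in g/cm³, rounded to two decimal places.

0.2194 = 0.3086 − 0.04193 × ρ
ρ = (0.3086 − 0.2194) / 0.04193 = 2.13 g/cm³

2.13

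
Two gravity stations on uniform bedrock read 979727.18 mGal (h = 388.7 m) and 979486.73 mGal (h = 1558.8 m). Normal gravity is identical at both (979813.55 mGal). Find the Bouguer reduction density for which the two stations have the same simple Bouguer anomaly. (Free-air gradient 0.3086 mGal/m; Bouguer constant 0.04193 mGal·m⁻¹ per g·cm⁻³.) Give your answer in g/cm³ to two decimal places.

Δg_obs = 979486.73 − 979727.18 = -240.45 mGal over Δh = 1558.8 − 388.7 = 1170.1 m
Equal Bouguer anomalies ⇒ Δg_obs + (0.3086 − 0.04193ρ)·Δh = 0
0.3086 − 0.04193ρ = −Δg_obs/Δh = 0.20550
ρ = (0.3086 − 0.20550) / 0.04193 = 2.46 g/cm³

2.46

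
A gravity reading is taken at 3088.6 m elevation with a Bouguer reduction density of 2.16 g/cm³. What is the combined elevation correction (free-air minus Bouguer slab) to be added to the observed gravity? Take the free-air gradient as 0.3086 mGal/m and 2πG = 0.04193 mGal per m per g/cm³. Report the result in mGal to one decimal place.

673.4

Combined gradient = 0.3086 − 0.04193 × 2.16 = 0.2180312 mGal/m
Combined elevation correction = 0.2180312 × 3088.6 = 673.4 mGal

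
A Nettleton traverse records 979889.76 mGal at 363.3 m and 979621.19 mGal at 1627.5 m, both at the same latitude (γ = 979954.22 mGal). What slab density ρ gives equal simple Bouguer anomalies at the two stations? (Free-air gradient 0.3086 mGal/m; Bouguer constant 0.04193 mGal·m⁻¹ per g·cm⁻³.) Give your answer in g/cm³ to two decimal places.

Δg_obs = 979621.19 − 979889.76 = -268.57 mGal over Δh = 1627.5 − 363.3 = 1264.2 m
Equal Bouguer anomalies ⇒ Δg_obs + (0.3086 − 0.04193ρ)·Δh = 0
0.3086 − 0.04193ρ = −Δg_obs/Δh = 0.21244
ρ = (0.3086 − 0.21244) / 0.04193 = 2.29 g/cm³

2.29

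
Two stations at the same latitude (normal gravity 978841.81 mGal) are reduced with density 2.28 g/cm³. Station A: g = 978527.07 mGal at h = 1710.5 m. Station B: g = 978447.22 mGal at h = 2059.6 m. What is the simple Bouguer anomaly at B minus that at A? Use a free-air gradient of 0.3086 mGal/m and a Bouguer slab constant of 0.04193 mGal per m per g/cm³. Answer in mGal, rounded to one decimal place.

Δg_SB(A) = 978527.07 − 978841.81 + 0.3086×1710.5 − 0.04193×2.28×1710.5 = 49.60 mGal
Δg_SB(B) = 978447.22 − 978841.81 + 0.3086×2059.6 − 0.04193×2.28×2059.6 = 44.10 mGal
Difference = 44.10 − (49.60) = -5.50 mGal

-5.5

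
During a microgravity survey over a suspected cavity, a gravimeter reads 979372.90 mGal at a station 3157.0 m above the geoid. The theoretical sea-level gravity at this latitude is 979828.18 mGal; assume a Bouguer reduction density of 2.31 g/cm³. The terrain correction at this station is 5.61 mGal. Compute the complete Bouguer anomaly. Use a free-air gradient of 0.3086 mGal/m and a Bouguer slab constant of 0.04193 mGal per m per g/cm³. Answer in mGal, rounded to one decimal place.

Free-air correction = 0.3086 × 3157.0 = 974.25 mGal
Free-air anomaly = 979372.90 − 979828.18 + (974.25) = 518.97 mGal
Bouguer slab correction = 0.04193 × 2.31 × 3157.0 = 305.78 mGal
Simple Bouguer anomaly = 518.97 − (305.78) = 213.19 mGal
Complete Bouguer anomaly = 213.19 + 5.61 = 218.80 mGal

218.8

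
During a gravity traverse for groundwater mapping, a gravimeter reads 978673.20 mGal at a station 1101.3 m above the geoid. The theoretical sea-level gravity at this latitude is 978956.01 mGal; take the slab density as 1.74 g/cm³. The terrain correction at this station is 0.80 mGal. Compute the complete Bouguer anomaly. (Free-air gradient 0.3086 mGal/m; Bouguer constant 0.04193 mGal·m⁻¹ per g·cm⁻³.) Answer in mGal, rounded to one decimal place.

Free-air correction = 0.3086 × 1101.3 = 339.86 mGal
Free-air anomaly = 978673.20 − 978956.01 + (339.86) = 57.05 mGal
Bouguer slab correction = 0.04193 × 1.74 × 1101.3 = 80.35 mGal
Simple Bouguer anomaly = 57.05 − (80.35) = -23.30 mGal
Complete Bouguer anomaly = -23.30 + 0.80 = -22.50 mGal

-22.5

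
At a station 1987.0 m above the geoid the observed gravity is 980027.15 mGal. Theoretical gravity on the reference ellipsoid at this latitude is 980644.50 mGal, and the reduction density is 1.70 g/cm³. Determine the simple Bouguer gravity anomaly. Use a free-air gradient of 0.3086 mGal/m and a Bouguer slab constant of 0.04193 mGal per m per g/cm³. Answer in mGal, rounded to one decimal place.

-145.8

Free-air correction = 0.3086 × 1987.0 = 613.19 mGal
Free-air anomaly = 980027.15 − 980644.50 + (613.19) = -4.16 mGal
Bouguer slab correction = 0.04193 × 1.70 × 1987.0 = 141.64 mGal
Simple Bouguer anomaly = -4.16 − (141.64) = -145.80 mGal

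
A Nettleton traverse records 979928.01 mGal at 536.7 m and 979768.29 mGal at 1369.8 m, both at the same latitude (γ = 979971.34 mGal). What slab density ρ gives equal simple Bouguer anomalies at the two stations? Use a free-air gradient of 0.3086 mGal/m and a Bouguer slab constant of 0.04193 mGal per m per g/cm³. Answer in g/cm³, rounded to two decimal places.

Δg_obs = 979768.29 − 979928.01 = -159.72 mGal over Δh = 1369.8 − 536.7 = 833.1 m
Equal Bouguer anomalies ⇒ Δg_obs + (0.3086 − 0.04193ρ)·Δh = 0
0.3086 − 0.04193ρ = −Δg_obs/Δh = 0.19172
ρ = (0.3086 − 0.19172) / 0.04193 = 2.79 g/cm³

2.79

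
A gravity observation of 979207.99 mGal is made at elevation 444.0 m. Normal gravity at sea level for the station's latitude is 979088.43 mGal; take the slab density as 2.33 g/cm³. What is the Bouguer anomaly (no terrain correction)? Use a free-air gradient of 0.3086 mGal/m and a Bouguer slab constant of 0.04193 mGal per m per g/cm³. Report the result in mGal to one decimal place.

213.2

Free-air correction = 0.3086 × 444.0 = 137.02 mGal
Free-air anomaly = 979207.99 − 979088.43 + (137.02) = 256.58 mGal
Bouguer slab correction = 0.04193 × 2.33 × 444.0 = 43.38 mGal
Simple Bouguer anomaly = 256.58 − (43.38) = 213.20 mGal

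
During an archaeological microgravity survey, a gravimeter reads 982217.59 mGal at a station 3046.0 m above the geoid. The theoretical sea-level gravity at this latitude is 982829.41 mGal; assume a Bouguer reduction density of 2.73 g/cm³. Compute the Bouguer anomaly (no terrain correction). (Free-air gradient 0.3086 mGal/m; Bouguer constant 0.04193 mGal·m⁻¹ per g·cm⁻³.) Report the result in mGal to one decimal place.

-20.5

Free-air correction = 0.3086 × 3046.0 = 940.00 mGal
Free-air anomaly = 982217.59 − 982829.41 + (940.00) = 328.18 mGal
Bouguer slab correction = 0.04193 × 2.73 × 3046.0 = 348.67 mGal
Simple Bouguer anomaly = 328.18 − (348.67) = -20.49 mGal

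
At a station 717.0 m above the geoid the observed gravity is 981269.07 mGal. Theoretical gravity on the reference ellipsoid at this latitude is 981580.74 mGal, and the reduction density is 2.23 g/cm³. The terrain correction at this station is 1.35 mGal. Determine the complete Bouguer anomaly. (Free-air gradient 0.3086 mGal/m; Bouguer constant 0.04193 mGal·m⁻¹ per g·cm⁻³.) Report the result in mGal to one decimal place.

Free-air correction = 0.3086 × 717.0 = 221.27 mGal
Free-air anomaly = 981269.07 − 981580.74 + (221.27) = -90.40 mGal
Bouguer slab correction = 0.04193 × 2.23 × 717.0 = 67.04 mGal
Simple Bouguer anomaly = -90.40 − (67.04) = -157.44 mGal
Complete Bouguer anomaly = -157.44 + 1.35 = -156.09 mGal

-156.1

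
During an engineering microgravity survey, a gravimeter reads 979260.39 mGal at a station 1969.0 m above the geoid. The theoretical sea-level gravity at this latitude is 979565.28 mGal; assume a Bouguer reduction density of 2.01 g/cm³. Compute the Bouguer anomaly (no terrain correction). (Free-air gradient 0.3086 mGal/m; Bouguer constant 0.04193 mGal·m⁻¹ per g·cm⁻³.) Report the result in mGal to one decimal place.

136.8

Free-air correction = 0.3086 × 1969.0 = 607.63 mGal
Free-air anomaly = 979260.39 − 979565.28 + (607.63) = 302.74 mGal
Bouguer slab correction = 0.04193 × 2.01 × 1969.0 = 165.95 mGal
Simple Bouguer anomaly = 302.74 − (165.95) = 136.79 mGal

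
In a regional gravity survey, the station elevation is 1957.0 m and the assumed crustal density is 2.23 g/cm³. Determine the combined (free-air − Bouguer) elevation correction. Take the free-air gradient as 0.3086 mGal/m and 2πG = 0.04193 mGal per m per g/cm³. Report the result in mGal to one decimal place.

420.9

Combined gradient = 0.3086 − 0.04193 × 2.23 = 0.2150961 mGal/m
Combined elevation correction = 0.2150961 × 1957.0 = 420.9 mGal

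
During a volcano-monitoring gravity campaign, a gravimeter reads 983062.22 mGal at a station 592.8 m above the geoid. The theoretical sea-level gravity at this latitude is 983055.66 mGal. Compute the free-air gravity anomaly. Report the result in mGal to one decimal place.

189.5

Free-air correction = 0.3086 × 592.8 = 182.94 mGal
Free-air anomaly = 983062.22 − 983055.66 + (182.94) = 189.50 mGal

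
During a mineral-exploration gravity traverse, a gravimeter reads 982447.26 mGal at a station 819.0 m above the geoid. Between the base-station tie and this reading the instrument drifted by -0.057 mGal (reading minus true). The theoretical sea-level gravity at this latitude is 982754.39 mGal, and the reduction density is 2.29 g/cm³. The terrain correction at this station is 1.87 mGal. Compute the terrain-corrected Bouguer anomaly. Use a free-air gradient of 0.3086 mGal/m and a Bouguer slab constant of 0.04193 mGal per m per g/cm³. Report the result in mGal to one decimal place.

Drift-corrected reading = 982447.26 − (-0.057) = 982447.317 mGal
Free-air correction = 0.3086 × 819.0 = 252.74 mGal
Free-air anomaly = 982447.317 − 982754.39 + (252.74) = -54.333 mGal
Bouguer slab correction = 0.04193 × 2.29 × 819.0 = 78.64 mGal
Simple Bouguer anomaly = -54.333 − (78.64) = -132.973 mGal
Complete Bouguer anomaly = -132.973 + 1.87 = -131.103 mGal

-131.1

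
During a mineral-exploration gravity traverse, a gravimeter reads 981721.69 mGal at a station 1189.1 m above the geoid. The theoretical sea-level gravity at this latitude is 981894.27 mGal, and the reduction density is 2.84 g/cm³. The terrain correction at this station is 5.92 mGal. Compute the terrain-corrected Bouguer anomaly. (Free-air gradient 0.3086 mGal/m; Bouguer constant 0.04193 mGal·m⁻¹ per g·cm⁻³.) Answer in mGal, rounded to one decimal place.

Free-air correction = 0.3086 × 1189.1 = 366.96 mGal
Free-air anomaly = 981721.69 − 981894.27 + (366.96) = 194.38 mGal
Bouguer slab correction = 0.04193 × 2.84 × 1189.1 = 141.60 mGal
Simple Bouguer anomaly = 194.38 − (141.60) = 52.78 mGal
Complete Bouguer anomaly = 52.78 + 5.92 = 58.70 mGal

58.7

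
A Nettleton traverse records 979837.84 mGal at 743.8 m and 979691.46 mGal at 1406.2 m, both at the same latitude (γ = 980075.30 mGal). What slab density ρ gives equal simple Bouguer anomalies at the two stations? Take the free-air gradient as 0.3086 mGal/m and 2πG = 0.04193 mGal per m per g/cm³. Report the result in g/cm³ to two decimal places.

Δg_obs = 979691.46 − 979837.84 = -146.38 mGal over Δh = 1406.2 − 743.8 = 662.4 m
Equal Bouguer anomalies ⇒ Δg_obs + (0.3086 − 0.04193ρ)·Δh = 0
0.3086 − 0.04193ρ = −Δg_obs/Δh = 0.22098
ρ = (0.3086 − 0.22098) / 0.04193 = 2.09 g/cm³

2.09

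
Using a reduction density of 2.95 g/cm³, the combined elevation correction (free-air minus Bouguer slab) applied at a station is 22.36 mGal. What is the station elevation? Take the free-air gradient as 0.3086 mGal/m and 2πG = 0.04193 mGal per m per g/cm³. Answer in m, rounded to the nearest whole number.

Combined gradient = 0.3086 − 0.04193 × 2.95 = 0.1849065 mGal/m
h = 22.36 / 0.1849065 = 120.93 m

121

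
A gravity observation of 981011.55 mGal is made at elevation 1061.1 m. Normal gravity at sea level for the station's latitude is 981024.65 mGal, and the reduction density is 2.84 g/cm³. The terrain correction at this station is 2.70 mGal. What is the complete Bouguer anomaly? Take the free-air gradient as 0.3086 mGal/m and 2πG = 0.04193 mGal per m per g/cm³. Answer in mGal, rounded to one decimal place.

Free-air correction = 0.3086 × 1061.1 = 327.46 mGal
Free-air anomaly = 981011.55 − 981024.65 + (327.46) = 314.36 mGal
Bouguer slab correction = 0.04193 × 2.84 × 1061.1 = 126.36 mGal
Simple Bouguer anomaly = 314.36 − (126.36) = 188.00 mGal
Complete Bouguer anomaly = 188.00 + 2.70 = 190.70 mGal

190.7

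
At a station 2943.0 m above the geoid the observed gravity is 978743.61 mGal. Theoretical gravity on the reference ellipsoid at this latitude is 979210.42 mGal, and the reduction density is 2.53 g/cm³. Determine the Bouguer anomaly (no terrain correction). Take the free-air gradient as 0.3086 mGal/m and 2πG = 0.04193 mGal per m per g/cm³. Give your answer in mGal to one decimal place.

Free-air correction = 0.3086 × 2943.0 = 908.21 mGal
Free-air anomaly = 978743.61 − 979210.42 + (908.21) = 441.40 mGal
Bouguer slab correction = 0.04193 × 2.53 × 2943.0 = 312.20 mGal
Simple Bouguer anomaly = 441.40 − (312.20) = 129.20 mGal

129.2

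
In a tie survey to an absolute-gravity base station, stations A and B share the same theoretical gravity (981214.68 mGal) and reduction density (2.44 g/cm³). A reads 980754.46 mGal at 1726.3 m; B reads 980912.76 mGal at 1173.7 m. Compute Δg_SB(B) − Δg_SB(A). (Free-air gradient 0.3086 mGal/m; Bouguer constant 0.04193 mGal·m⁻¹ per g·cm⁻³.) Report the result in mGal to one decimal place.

Δg_SB(A) = 980754.46 − 981214.68 + 0.3086×1726.3 − 0.04193×2.44×1726.3 = -104.10 mGal
Δg_SB(B) = 980912.76 − 981214.68 + 0.3086×1173.7 − 0.04193×2.44×1173.7 = -59.80 mGal
Difference = -59.80 − (-104.10) = 44.30 mGal

44.3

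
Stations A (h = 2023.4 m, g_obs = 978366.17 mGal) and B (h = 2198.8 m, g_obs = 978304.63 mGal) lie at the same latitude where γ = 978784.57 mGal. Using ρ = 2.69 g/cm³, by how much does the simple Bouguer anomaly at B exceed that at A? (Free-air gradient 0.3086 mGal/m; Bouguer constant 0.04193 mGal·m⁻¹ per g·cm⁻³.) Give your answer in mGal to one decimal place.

-27.2

Δg_SB(A) = 978366.17 − 978784.57 + 0.3086×2023.4 − 0.04193×2.69×2023.4 = -22.20 mGal
Δg_SB(B) = 978304.63 − 978784.57 + 0.3086×2198.8 − 0.04193×2.69×2198.8 = -49.40 mGal
Difference = -49.40 − (-22.20) = -27.20 mGal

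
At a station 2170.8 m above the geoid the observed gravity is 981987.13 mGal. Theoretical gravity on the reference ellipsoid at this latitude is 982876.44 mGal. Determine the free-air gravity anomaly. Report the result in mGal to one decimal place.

Free-air correction = 0.3086 × 2170.8 = 669.91 mGal
Free-air anomaly = 981987.13 − 982876.44 + (669.91) = -219.40 mGal

-219.4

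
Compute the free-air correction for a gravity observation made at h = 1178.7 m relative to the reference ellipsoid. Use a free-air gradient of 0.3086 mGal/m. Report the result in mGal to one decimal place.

363.7

Free-air correction = 0.3086 × 1178.7 = 363.7 mGal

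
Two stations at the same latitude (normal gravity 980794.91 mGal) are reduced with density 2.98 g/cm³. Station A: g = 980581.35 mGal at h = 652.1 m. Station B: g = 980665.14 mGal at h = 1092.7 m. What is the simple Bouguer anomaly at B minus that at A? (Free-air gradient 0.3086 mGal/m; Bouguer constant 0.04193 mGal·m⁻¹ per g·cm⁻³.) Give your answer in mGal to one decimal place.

164.7

Δg_SB(A) = 980581.35 − 980794.91 + 0.3086×652.1 − 0.04193×2.98×652.1 = -93.80 mGal
Δg_SB(B) = 980665.14 − 980794.91 + 0.3086×1092.7 − 0.04193×2.98×1092.7 = 70.90 mGal
Difference = 70.90 − (-93.80) = 164.70 mGal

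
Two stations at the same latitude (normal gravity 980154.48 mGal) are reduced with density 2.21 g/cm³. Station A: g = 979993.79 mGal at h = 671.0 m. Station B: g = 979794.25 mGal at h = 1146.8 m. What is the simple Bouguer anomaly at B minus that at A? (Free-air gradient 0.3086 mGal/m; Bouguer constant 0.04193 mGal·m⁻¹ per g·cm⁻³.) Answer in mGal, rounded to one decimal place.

-96.8

Δg_SB(A) = 979993.79 − 980154.48 + 0.3086×671.0 − 0.04193×2.21×671.0 = -15.80 mGal
Δg_SB(B) = 979794.25 − 980154.48 + 0.3086×1146.8 − 0.04193×2.21×1146.8 = -112.60 mGal
Difference = -112.60 − (-15.80) = -96.80 mGal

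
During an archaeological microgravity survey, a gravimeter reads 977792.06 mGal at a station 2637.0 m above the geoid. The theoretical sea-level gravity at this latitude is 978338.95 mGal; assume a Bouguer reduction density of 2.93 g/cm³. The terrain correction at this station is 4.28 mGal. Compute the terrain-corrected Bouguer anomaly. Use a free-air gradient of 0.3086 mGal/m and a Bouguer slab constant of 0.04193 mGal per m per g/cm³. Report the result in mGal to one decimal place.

Free-air correction = 0.3086 × 2637.0 = 813.78 mGal
Free-air anomaly = 977792.06 − 978338.95 + (813.78) = 266.89 mGal
Bouguer slab correction = 0.04193 × 2.93 × 2637.0 = 323.97 mGal
Simple Bouguer anomaly = 266.89 − (323.97) = -57.08 mGal
Complete Bouguer anomaly = -57.08 + 4.28 = -52.80 mGal

-52.8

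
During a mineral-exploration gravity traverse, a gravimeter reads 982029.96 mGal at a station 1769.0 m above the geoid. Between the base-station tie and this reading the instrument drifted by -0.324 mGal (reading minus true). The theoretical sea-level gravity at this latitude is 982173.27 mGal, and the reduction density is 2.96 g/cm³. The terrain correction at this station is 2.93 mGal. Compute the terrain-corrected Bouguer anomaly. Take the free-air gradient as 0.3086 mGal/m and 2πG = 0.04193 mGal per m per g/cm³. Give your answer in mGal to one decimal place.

186.3

Drift-corrected reading = 982029.96 − (-0.324) = 982030.284 mGal
Free-air correction = 0.3086 × 1769.0 = 545.91 mGal
Free-air anomaly = 982030.284 − 982173.27 + (545.91) = 402.924 mGal
Bouguer slab correction = 0.04193 × 2.96 × 1769.0 = 219.56 mGal
Simple Bouguer anomaly = 402.924 − (219.56) = 183.364 mGal
Complete Bouguer anomaly = 183.364 + 2.93 = 186.294 mGal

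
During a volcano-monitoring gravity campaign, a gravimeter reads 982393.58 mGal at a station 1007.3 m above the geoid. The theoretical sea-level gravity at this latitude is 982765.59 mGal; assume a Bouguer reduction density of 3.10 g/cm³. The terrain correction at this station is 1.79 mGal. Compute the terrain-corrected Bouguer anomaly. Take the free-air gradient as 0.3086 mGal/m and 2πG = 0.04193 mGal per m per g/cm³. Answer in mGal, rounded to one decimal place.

-190.3

Free-air correction = 0.3086 × 1007.3 = 310.85 mGal
Free-air anomaly = 982393.58 − 982765.59 + (310.85) = -61.16 mGal
Bouguer slab correction = 0.04193 × 3.10 × 1007.3 = 130.93 mGal
Simple Bouguer anomaly = -61.16 − (130.93) = -192.09 mGal
Complete Bouguer anomaly = -192.09 + 1.79 = -190.30 mGal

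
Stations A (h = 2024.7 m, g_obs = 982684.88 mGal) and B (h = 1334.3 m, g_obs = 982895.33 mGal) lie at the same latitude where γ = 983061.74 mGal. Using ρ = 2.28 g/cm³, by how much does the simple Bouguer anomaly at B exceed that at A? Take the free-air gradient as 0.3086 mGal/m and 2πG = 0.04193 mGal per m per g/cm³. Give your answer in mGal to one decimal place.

Δg_SB(A) = 982684.88 − 983061.74 + 0.3086×2024.7 − 0.04193×2.28×2024.7 = 54.40 mGal
Δg_SB(B) = 982895.33 − 983061.74 + 0.3086×1334.3 − 0.04193×2.28×1334.3 = 117.80 mGal
Difference = 117.80 − (54.40) = 63.40 mGal

63.4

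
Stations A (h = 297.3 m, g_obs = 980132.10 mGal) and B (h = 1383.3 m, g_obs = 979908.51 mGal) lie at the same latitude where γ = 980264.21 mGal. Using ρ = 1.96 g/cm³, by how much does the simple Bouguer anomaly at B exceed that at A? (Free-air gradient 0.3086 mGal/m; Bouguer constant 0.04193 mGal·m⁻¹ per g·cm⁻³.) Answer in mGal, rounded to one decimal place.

22.3

Δg_SB(A) = 980132.10 − 980264.21 + 0.3086×297.3 − 0.04193×1.96×297.3 = -64.80 mGal
Δg_SB(B) = 979908.51 − 980264.21 + 0.3086×1383.3 − 0.04193×1.96×1383.3 = -42.50 mGal
Difference = -42.50 − (-64.80) = 22.30 mGal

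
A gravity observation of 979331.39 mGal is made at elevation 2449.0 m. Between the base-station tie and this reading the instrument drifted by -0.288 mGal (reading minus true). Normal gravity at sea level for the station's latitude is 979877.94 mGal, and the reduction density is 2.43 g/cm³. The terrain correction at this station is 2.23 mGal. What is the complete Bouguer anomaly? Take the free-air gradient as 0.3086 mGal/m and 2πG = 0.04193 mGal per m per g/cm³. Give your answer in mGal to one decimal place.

-37.8

Drift-corrected reading = 979331.39 − (-0.288) = 979331.678 mGal
Free-air correction = 0.3086 × 2449.0 = 755.76 mGal
Free-air anomaly = 979331.678 − 979877.94 + (755.76) = 209.498 mGal
Bouguer slab correction = 0.04193 × 2.43 × 2449.0 = 249.53 mGal
Simple Bouguer anomaly = 209.498 − (249.53) = -40.032 mGal
Complete Bouguer anomaly = -40.032 + 2.23 = -37.802 mGal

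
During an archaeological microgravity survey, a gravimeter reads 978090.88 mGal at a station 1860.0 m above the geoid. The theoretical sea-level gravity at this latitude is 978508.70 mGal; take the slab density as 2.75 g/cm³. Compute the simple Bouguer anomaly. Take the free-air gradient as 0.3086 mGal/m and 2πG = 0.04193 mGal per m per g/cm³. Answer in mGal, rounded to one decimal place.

Free-air correction = 0.3086 × 1860.0 = 574.00 mGal
Free-air anomaly = 978090.88 − 978508.70 + (574.00) = 156.18 mGal
Bouguer slab correction = 0.04193 × 2.75 × 1860.0 = 214.47 mGal
Simple Bouguer anomaly = 156.18 − (214.47) = -58.29 mGal

-58.3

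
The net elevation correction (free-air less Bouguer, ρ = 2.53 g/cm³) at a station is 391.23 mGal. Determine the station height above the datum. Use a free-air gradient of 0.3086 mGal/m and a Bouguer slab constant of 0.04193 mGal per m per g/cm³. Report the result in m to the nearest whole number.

Combined gradient = 0.3086 − 0.04193 × 2.53 = 0.2025171 mGal/m
h = 391.23 / 0.2025171 = 1931.84 m

1932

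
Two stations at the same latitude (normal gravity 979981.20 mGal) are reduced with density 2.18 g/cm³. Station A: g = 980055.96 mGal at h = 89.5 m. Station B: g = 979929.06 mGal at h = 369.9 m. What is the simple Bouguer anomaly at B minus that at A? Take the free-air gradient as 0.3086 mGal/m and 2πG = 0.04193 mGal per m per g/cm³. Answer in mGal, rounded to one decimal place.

-66.0

Δg_SB(A) = 980055.96 − 979981.20 + 0.3086×89.5 − 0.04193×2.18×89.5 = 94.20 mGal
Δg_SB(B) = 979929.06 − 979981.20 + 0.3086×369.9 − 0.04193×2.18×369.9 = 28.20 mGal
Difference = 28.20 − (94.20) = -66.00 mGal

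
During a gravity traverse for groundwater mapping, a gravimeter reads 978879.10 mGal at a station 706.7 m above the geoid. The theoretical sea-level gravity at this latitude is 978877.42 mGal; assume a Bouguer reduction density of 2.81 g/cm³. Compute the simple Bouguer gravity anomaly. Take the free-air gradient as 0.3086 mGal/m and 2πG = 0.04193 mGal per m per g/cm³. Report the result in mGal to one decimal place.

Free-air correction = 0.3086 × 706.7 = 218.09 mGal
Free-air anomaly = 978879.10 − 978877.42 + (218.09) = 219.77 mGal
Bouguer slab correction = 0.04193 × 2.81 × 706.7 = 83.27 mGal
Simple Bouguer anomaly = 219.77 − (83.27) = 136.50 mGal

136.5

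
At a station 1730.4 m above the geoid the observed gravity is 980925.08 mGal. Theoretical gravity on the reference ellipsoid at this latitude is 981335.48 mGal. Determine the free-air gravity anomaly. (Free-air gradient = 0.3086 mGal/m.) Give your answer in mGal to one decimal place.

123.6

Free-air correction = 0.3086 × 1730.4 = 534.00 mGal
Free-air anomaly = 980925.08 − 981335.48 + (534.00) = 123.60 mGal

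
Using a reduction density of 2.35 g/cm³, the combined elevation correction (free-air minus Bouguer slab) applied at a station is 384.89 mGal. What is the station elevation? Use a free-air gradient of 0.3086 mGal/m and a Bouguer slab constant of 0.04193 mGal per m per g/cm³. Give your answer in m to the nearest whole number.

Combined gradient = 0.3086 − 0.04193 × 2.35 = 0.2100645 mGal/m
h = 384.89 / 0.2100645 = 1832.25 m

1832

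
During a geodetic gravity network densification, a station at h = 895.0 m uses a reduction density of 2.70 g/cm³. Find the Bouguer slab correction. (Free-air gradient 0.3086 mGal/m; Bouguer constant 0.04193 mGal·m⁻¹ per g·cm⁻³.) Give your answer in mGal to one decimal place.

101.3

Bouguer slab correction = 0.04193 × 2.70 × 895.0 = 101.3 mGal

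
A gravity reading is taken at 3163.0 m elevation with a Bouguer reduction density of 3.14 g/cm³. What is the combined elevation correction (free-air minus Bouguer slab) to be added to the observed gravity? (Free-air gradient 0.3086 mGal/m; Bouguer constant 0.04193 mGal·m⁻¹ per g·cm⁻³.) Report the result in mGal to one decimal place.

559.7

Combined gradient = 0.3086 − 0.04193 × 3.14 = 0.1769398 mGal/m
Combined elevation correction = 0.1769398 × 3163.0 = 559.7 mGal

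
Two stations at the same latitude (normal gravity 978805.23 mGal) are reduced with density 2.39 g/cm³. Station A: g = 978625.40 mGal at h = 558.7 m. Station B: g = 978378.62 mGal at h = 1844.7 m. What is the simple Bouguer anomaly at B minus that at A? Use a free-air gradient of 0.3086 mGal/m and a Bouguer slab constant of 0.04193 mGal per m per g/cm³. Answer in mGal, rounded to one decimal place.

Δg_SB(A) = 978625.40 − 978805.23 + 0.3086×558.7 − 0.04193×2.39×558.7 = -63.40 mGal
Δg_SB(B) = 978378.62 − 978805.23 + 0.3086×1844.7 − 0.04193×2.39×1844.7 = -42.20 mGal
Difference = -42.20 − (-63.40) = 21.20 mGal

21.2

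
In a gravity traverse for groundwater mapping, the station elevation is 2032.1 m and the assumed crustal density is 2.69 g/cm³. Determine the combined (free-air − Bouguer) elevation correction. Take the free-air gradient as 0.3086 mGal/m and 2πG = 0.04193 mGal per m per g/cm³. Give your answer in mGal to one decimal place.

Combined gradient = 0.3086 − 0.04193 × 2.69 = 0.1958083 mGal/m
Combined elevation correction = 0.1958083 × 2032.1 = 397.9 mGal

397.9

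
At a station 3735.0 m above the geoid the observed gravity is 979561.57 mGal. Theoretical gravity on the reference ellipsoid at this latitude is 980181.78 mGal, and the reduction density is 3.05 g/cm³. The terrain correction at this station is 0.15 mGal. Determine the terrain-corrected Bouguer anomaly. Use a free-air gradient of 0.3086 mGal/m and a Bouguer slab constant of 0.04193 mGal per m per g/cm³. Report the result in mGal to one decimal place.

54.9

Free-air correction = 0.3086 × 3735.0 = 1152.62 mGal
Free-air anomaly = 979561.57 − 980181.78 + (1152.62) = 532.41 mGal
Bouguer slab correction = 0.04193 × 3.05 × 3735.0 = 477.66 mGal
Simple Bouguer anomaly = 532.41 − (477.66) = 54.75 mGal
Complete Bouguer anomaly = 54.75 + 0.15 = 54.90 mGal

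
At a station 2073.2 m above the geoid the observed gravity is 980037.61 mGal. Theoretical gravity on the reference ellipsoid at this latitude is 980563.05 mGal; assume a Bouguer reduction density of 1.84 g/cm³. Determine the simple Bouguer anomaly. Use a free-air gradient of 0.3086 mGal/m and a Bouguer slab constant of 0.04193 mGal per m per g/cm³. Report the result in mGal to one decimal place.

-45.6

Free-air correction = 0.3086 × 2073.2 = 639.79 mGal
Free-air anomaly = 980037.61 − 980563.05 + (639.79) = 114.35 mGal
Bouguer slab correction = 0.04193 × 1.84 × 2073.2 = 159.95 mGal
Simple Bouguer anomaly = 114.35 − (159.95) = -45.60 mGal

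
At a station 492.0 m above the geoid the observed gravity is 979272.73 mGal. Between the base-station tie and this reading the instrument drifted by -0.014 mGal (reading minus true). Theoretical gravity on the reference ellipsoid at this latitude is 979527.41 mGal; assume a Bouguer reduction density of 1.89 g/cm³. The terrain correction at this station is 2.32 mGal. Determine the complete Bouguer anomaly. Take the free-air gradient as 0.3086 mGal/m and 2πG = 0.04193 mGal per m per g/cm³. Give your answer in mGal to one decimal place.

Drift-corrected reading = 979272.73 − (-0.014) = 979272.744 mGal
Free-air correction = 0.3086 × 492.0 = 151.83 mGal
Free-air anomaly = 979272.744 − 979527.41 + (151.83) = -102.836 mGal
Bouguer slab correction = 0.04193 × 1.89 × 492.0 = 38.99 mGal
Simple Bouguer anomaly = -102.836 − (38.99) = -141.826 mGal
Complete Bouguer anomaly = -141.826 + 2.32 = -139.506 mGal

-139.5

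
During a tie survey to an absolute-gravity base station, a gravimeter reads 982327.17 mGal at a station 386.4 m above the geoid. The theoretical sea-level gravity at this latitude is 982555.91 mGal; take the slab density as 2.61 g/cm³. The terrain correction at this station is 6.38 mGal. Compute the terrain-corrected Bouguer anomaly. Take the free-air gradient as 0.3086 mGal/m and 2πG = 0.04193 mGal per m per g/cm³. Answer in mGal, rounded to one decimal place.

Free-air correction = 0.3086 × 386.4 = 119.24 mGal
Free-air anomaly = 982327.17 − 982555.91 + (119.24) = -109.50 mGal
Bouguer slab correction = 0.04193 × 2.61 × 386.4 = 42.29 mGal
Simple Bouguer anomaly = -109.50 − (42.29) = -151.79 mGal
Complete Bouguer anomaly = -151.79 + 6.38 = -145.41 mGal

-145.4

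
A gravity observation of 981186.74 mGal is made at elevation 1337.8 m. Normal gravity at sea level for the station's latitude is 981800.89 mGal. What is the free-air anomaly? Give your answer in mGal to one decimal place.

Free-air correction = 0.3086 × 1337.8 = 412.85 mGal
Free-air anomaly = 981186.74 − 981800.89 + (412.85) = -201.30 mGal

-201.3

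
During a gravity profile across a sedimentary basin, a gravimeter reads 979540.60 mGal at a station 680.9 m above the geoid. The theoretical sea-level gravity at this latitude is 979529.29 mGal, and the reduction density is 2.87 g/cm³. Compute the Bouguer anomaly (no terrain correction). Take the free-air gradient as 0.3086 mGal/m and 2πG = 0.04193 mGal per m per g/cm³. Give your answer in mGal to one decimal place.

Free-air correction = 0.3086 × 680.9 = 210.13 mGal
Free-air anomaly = 979540.60 − 979529.29 + (210.13) = 221.44 mGal
Bouguer slab correction = 0.04193 × 2.87 × 680.9 = 81.94 mGal
Simple Bouguer anomaly = 221.44 − (81.94) = 139.50 mGal

139.5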